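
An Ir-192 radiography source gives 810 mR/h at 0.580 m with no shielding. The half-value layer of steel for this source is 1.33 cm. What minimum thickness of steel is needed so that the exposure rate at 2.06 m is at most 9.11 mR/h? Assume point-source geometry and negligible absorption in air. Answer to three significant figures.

At 2.06 m, distance alone gives (0.580/2.06)² = 0.07927, so 810 × 0.07927 = 64.21 mR/h.
Further attenuation needed: 64.21/9.11 = 7.048.
n = log₂(7.048) = 2.817 half-value layers.
Thickness = 2.817 × 1.33 cm = 3.747 cm.

3.75 cm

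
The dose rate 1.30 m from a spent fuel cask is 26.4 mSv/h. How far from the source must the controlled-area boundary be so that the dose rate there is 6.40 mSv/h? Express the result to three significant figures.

2.64 m

Since intensity falls as 1/r², d₂ = d₁·√(I₁/I₂).
I₁/I₂ = 26.4/6.40 = 4.125, so d₂ = 1.30 × √4.125 = 2.640 m.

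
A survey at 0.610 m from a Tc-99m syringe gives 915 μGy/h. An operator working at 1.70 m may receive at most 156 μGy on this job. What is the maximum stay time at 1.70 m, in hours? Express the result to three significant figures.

Since intensity falls as 1/r², rate at 1.70 m:
(0.610/1.70)² = 0.1288, so 915 × 0.1288 = 117.9 μGy/h.
Stay time = 156 μGy ÷ 117.9 μGy/h = 1.323 h.

1.32 h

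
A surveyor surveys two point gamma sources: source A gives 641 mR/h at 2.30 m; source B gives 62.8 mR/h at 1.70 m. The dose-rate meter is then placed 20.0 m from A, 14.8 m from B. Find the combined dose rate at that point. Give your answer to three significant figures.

9.31 mR/h

Each source contributes Iᵢ·(dᵢ/rᵢ)²; contributions add.
A: 641 × (2.30/20.0)² = 8.477 mR/h
B: 62.8 × (1.70/14.8)² = 0.8286 mR/h
Total = 8.477 + 0.8286 = 9.306 mR/h.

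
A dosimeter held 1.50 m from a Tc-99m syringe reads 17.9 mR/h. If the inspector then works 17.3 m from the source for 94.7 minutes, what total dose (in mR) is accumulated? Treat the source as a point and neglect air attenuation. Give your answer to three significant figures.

0.212 mR

By the inverse-square law, rate at 17.3 m:
(1.50/17.3)² = 0.007518, so 17.9 × 0.007518 = 0.1346 mR/h.
Dose = rate × time = 0.1346 mR/h × 1.578 h = 0.2124 mR.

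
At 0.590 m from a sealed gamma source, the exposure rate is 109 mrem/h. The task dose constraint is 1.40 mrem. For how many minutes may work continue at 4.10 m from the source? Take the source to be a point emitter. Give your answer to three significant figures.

Using I₁d₁² = I₂d₂², rate at 4.10 m:
109 × (0.590/4.10)² = 109 × 0.02071 = 2.257 mrem/h.
Stay time = 1.40 mrem ÷ 2.257 mrem/h = 0.6203 h = 37.22 min.

37.2 min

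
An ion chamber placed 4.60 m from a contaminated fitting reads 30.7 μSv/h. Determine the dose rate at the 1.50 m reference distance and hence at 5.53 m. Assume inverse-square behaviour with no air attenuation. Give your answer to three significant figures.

Intensity scales as (d₁/d₂)², so
At 1.50 m: 30.7 × (4.60/1.50)² = 30.7 × 9.404 = 288.7 μSv/h
At 5.53 m: (1.50/5.53)² = 0.07358, so 288.7 × 0.07358 = 21.24 μSv/h.

289 μSv/h; 21.2 μSv/h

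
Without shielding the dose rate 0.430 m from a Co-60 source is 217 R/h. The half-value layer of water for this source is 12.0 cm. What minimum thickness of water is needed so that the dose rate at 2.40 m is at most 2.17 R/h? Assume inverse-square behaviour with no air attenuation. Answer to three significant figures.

20.2 cm

At 2.40 m, distance alone gives 217 × (0.430/2.40)² = 217 × 0.03210 = 6.966 R/h.
Further attenuation needed: 6.966/2.17 = 3.210.
n = log₂(3.210) = 1.683 half-value layers.
Thickness = 1.683 × 12.0 cm = 20.20 cm.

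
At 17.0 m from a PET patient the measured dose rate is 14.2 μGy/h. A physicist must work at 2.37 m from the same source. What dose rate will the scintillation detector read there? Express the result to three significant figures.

731 μGy/h

Since intensity falls as 1/r², scaling from 17.0 m to 2.37 m:
14.2 × (17.0/2.37)² = 14.2 × 51.45 = 730.6 μGy/h.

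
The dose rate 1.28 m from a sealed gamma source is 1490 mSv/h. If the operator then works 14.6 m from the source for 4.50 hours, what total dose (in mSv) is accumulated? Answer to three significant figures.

By the inverse-square law, rate at 14.6 m:
(1.28/14.6)² = 0.007686, so 1490 × 0.007686 = 11.45 mSv/h.
Dose = rate × time = 11.45 mSv/h × 4.500 h = 51.52 mSv.

51.5 mSv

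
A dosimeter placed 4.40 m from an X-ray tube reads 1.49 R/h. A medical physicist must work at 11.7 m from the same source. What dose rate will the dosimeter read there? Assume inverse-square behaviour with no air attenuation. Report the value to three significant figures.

0.211 R/h

Using I₁d₁² = I₂d₂², scaling from 4.40 m to 11.7 m:
(4.40/11.7)² = 0.1414, so 1.49 × 0.1414 = 0.2107 R/h.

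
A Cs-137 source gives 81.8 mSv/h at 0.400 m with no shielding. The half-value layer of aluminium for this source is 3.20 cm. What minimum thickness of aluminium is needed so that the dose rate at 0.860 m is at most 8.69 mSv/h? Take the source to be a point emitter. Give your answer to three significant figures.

3.28 cm

At 0.860 m, distance alone gives (0.400/0.860)² = 0.2163, so 81.8 × 0.2163 = 17.69 mSv/h.
Further attenuation needed: 17.69/8.69 = 2.036.
n = log₂(2.036) = 1.026 half-value layers.
Thickness = 1.026 × 3.20 cm = 3.283 cm.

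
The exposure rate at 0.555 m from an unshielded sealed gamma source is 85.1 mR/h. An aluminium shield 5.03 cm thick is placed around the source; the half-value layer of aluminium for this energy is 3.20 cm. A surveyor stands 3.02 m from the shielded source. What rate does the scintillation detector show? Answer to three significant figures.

Distance alone: 85.1 × (0.555/3.02)² = 85.1 × 0.03377 = 2.874 mR/h.
Shield: 5.03/3.20 = 1.572 half-value layers → attenuation 2^(−1.572) = 0.3363.
Combined: 2.874 × 0.3363 = 0.9665 mR/h.

0.967 mR/h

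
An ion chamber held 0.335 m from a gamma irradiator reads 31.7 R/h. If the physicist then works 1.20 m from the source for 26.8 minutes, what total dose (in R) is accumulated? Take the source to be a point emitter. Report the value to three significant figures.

1.10 R

Using I₁d₁² = I₂d₂², rate at 1.20 m:
(0.335/1.20)² = 0.07793, so 31.7 × 0.07793 = 2.470 R/h.
Dose = rate × time = 2.470 R/h × 0.4467 h = 1.103 R.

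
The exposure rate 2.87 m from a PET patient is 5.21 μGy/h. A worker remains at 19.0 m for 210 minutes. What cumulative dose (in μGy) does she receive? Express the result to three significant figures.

0.416 μGy

Since intensity falls as 1/r², rate at 19.0 m:
(2.87/19.0)² = 0.02282, so 5.21 × 0.02282 = 0.1189 μGy/h.
Dose = rate × time = 0.1189 μGy/h × 3.500 h = 0.4162 μGy.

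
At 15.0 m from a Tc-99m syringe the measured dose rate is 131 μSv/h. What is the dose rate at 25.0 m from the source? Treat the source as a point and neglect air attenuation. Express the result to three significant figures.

47.2 μSv/h

Intensity scales as (d₁/d₂)², so scaling from 15.0 m to 25.0 m:
131 × (15.0/25.0)² = 131 × 0.3600 = 47.16 μSv/h.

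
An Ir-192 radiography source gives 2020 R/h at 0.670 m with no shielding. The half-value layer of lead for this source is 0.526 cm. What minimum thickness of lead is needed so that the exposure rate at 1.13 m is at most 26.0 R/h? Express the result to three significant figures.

2.51 cm

At 1.13 m, distance alone gives 2020 × (0.670/1.13)² = 2020 × 0.3516 = 710.2 R/h.
Further attenuation needed: 710.2/26.0 = 27.32.
n = log₂(27.32) = 4.772 half-value layers.
Thickness = 4.772 × 0.526 cm = 2.510 cm.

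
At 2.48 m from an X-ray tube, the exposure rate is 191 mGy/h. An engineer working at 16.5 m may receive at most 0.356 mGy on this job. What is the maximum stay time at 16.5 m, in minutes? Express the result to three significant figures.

Applying the 1/r² law, rate at 16.5 m:
(2.48/16.5)² = 0.02259, so 191 × 0.02259 = 4.315 mGy/h.
Stay time = 0.356 mGy ÷ 4.315 mGy/h = 0.08250 h = 4.950 min.

4.95 min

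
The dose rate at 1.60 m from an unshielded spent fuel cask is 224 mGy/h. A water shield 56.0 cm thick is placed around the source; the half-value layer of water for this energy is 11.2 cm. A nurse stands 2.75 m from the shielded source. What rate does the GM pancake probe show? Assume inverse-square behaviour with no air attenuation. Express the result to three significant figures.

2.37 mGy/h

Distance alone: (1.60/2.75)² = 0.3385, so 224 × 0.3385 = 75.82 mGy/h.
Shield: 56.0/11.2 = 5.000 half-value layers → attenuation 2^(−5.000) = 0.03125.
Combined: 75.82 × 0.03125 = 2.369 mGy/h.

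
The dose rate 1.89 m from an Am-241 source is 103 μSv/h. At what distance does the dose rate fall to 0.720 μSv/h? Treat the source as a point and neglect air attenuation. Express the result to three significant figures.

22.6 m

Applying the 1/r² law, d₂ = d₁·√(I₁/I₂).
I₁/I₂ = 103/0.720 = 143.1, so d₂ = 1.89 × √143.1 = 22.61 m.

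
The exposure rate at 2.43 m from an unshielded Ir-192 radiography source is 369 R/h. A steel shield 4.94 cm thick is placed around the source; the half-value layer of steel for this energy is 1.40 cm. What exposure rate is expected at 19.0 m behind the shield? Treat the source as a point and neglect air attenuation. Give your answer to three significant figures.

0.523 R/h

Distance alone: (2.43/19.0)² = 0.01636, so 369 × 0.01636 = 6.037 R/h.
Shield: 4.94/1.40 = 3.529 half-value layers → attenuation 2^(−3.529) = 0.08663.
Combined: 6.037 × 0.08663 = 0.5230 R/h.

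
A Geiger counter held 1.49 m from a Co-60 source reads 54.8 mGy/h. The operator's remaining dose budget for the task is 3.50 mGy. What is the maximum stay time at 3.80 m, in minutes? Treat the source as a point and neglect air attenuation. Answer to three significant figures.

Intensity scales as (d₁/d₂)², so rate at 3.80 m:
(1.49/3.80)² = 0.1537, so 54.8 × 0.1537 = 8.423 mGy/h.
Stay time = 3.50 mGy ÷ 8.423 mGy/h = 0.4155 h = 24.93 min.

24.9 min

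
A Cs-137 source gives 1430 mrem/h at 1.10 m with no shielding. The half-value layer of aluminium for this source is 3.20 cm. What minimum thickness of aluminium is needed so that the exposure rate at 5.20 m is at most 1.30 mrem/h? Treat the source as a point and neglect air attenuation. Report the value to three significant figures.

18.0 cm

At 5.20 m, distance alone gives 1430 × (1.10/5.20)² = 1430 × 0.04475 = 63.99 mrem/h.
Further attenuation needed: 63.99/1.30 = 49.22.
n = log₂(49.22) = 5.621 half-value layers.
Thickness = 5.621 × 3.20 cm = 17.99 cm.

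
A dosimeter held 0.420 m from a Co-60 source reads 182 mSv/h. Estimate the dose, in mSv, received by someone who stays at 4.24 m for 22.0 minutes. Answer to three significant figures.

0.655 mSv

Intensity scales as (d₁/d₂)², so rate at 4.24 m:
182 × (0.420/4.24)² = 182 × 0.009812 = 1.786 mSv/h.
Dose = rate × time = 1.786 mSv/h × 0.3667 h = 0.6549 mSv.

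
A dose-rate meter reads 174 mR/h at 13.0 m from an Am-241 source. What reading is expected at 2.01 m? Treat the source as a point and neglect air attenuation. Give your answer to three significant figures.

7280 mR/h

Using I₁d₁² = I₂d₂², the rate at 2.01 m is
(13.0/2.01)² = 41.83, so 174 × 41.83 = 7278 mR/h.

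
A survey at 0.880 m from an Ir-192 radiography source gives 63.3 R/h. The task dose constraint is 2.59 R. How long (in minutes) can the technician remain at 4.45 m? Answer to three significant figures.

62.8 min

Intensity scales as (d₁/d₂)², so rate at 4.45 m:
63.3 × (0.880/4.45)² = 63.3 × 0.03911 = 2.476 R/h.
Stay time = 2.59 R ÷ 2.476 R/h = 1.046 h = 62.76 min.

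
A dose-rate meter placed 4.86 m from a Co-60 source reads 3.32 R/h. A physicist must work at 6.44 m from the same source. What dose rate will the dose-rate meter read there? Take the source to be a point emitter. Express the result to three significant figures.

Intensity scales as (d₁/d₂)², so scaling from 4.86 m to 6.44 m:
(4.86/6.44)² = 0.5695, so 3.32 × 0.5695 = 1.891 R/h.

1.89 R/h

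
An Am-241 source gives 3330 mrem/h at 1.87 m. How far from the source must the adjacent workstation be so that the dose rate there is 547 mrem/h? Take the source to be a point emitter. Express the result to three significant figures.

Since intensity falls as 1/r², d₂ = d₁·√(I₁/I₂).
I₁/I₂ = 3330/547 = 6.088, so d₂ = 1.87 × √6.088 = 4.614 m.

4.61 m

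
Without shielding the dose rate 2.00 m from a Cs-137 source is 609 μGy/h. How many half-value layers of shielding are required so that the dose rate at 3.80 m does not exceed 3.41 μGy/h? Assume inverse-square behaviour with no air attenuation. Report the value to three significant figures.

5.63 half-value layers

At 3.80 m, distance alone gives (2.00/3.80)² = 0.2770, so 609 × 0.2770 = 168.7 μGy/h.
Further attenuation needed: 168.7/3.41 = 49.47.
n = log₂(49.47) = 5.628 half-value layers.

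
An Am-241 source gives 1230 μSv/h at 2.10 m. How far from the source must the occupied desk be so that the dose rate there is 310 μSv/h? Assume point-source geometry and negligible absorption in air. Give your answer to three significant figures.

4.18 m

Applying the 1/r² law, d₂ = d₁·√(I₁/I₂).
I₁/I₂ = 1230/310 = 3.968, so d₂ = 2.10 × √3.968 = 4.183 m.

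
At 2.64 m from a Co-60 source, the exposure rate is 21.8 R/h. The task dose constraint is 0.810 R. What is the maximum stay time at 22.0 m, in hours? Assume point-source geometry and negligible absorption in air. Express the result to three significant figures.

2.58 h

By the inverse-square law, rate at 22.0 m:
(2.64/22.0)² = 0.01440, so 21.8 × 0.01440 = 0.3139 R/h.
Stay time = 0.810 R ÷ 0.3139 R/h = 2.580 h.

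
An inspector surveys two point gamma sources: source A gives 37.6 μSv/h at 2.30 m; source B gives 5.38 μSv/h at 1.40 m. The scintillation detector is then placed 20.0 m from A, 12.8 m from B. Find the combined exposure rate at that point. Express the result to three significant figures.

By superposition, sum each source's inverse-square contribution:
A: 37.6 × (2.30/20.0)² = 0.4973 μSv/h
B: 5.38 × (1.40/12.8)² = 0.06436 μSv/h
Total = 0.4973 + 0.06436 = 0.5617 μSv/h.

0.562 μSv/h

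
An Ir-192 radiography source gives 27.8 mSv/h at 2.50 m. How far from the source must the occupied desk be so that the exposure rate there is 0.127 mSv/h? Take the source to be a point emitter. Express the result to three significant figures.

37.0 m

Intensity scales as (d₁/d₂)², so d₂ = d₁·√(I₁/I₂).
I₁/I₂ = 27.8/0.127 = 218.9, so d₂ = 2.50 × √218.9 = 36.99 m.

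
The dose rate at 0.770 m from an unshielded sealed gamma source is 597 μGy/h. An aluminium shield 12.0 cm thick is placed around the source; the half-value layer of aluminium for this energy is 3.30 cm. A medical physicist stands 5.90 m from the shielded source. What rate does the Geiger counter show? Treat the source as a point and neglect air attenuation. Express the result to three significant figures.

Distance alone: (0.770/5.90)² = 0.01703, so 597 × 0.01703 = 10.17 μGy/h.
Shield: 12.0/3.30 = 3.636 half-value layers → attenuation 2^(−3.636) = 0.08044.
Combined: 10.17 × 0.08044 = 0.8181 μGy/h.

0.818 μGy/h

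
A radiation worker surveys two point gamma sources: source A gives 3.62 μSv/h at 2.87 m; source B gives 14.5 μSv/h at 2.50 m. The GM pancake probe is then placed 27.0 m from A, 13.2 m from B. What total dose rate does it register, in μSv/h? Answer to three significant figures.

By superposition, sum each source's inverse-square contribution:
A: 3.62 × (2.87/27.0)² = 0.04090 μSv/h
B: 14.5 × (2.50/13.2)² = 0.5201 μSv/h
Total = 0.04090 + 0.5201 = 0.5610 μSv/h.

0.561 μSv/h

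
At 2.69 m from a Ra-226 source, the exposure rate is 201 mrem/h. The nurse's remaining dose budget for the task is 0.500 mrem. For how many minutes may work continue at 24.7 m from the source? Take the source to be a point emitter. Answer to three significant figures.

Applying the 1/r² law, rate at 24.7 m:
(2.69/24.7)² = 0.01186, so 201 × 0.01186 = 2.384 mrem/h.
Stay time = 0.500 mrem ÷ 2.384 mrem/h = 0.2097 h = 12.58 min.

12.6 min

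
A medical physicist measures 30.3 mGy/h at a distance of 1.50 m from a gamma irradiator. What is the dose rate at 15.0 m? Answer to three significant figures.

0.303 mGy/h

By the inverse-square law, the rate at 15.0 m is
(1.50/15.0)² = 0.01000, so 30.3 × 0.01000 = 0.3030 mGy/h.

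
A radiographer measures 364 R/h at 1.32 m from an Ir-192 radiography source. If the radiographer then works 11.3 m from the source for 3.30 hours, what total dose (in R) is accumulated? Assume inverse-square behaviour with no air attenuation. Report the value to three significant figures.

16.4 R

Intensity scales as (d₁/d₂)², so rate at 11.3 m:
(1.32/11.3)² = 0.01365, so 364 × 0.01365 = 4.969 R/h.
Dose = rate × time = 4.969 R/h × 3.300 h = 16.40 R.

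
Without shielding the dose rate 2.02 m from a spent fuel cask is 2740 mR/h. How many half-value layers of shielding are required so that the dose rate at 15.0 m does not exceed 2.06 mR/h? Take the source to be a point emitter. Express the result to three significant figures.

4.59 half-value layers

At 15.0 m, distance alone gives (2.02/15.0)² = 0.01814, so 2740 × 0.01814 = 49.70 mR/h.
Further attenuation needed: 49.70/2.06 = 24.13.
n = log₂(24.13) = 4.593 half-value layers.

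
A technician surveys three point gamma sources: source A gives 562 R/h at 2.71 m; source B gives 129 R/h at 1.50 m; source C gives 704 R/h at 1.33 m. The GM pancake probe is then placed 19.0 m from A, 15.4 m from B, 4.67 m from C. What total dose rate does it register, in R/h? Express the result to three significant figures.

69.8 R/h

By superposition, sum each source's inverse-square contribution:
A: 562 × (2.71/19.0)² = 11.43 R/h
B: 129 × (1.50/15.4)² = 1.224 R/h
C: 704 × (1.33/4.67)² = 57.10 R/h
Total = 11.43 + 1.224 + 57.10 = 69.75 R/h.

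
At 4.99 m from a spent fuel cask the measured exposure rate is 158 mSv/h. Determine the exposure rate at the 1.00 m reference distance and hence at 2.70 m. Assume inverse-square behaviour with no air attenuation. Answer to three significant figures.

By the inverse-square law,
At 1.00 m: 158 × (4.99/1.00)² = 158 × 24.90 = 3934 mSv/h
At 2.70 m: (1.00/2.70)² = 0.1372, so 3934 × 0.1372 = 539.7 mSv/h.

3930 mSv/h; 540 mSv/h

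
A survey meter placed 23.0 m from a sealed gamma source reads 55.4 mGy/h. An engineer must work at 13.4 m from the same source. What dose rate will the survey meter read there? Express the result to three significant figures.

Applying the 1/r² law, scaling from 23.0 m to 13.4 m:
(23.0/13.4)² = 2.946, so 55.4 × 2.946 = 163.2 mGy/h.

163 mGy/h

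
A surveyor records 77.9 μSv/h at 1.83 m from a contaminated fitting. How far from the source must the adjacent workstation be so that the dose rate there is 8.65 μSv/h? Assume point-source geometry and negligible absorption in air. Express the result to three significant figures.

5.49 m

Using I₁d₁² = I₂d₂², d₂ = d₁·√(I₁/I₂).
I₁/I₂ = 77.9/8.65 = 9.006, so d₂ = 1.83 × √9.006 = 5.492 m.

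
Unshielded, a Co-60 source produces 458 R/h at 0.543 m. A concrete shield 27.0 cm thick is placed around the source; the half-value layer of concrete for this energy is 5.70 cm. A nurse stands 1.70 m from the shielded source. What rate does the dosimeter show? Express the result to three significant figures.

1.75 R/h

Distance alone: 458 × (0.543/1.70)² = 458 × 0.1020 = 46.72 R/h.
Shield: 27.0/5.70 = 4.737 half-value layers → attenuation 2^(−4.737) = 0.03750.
Combined: 46.72 × 0.03750 = 1.752 R/h.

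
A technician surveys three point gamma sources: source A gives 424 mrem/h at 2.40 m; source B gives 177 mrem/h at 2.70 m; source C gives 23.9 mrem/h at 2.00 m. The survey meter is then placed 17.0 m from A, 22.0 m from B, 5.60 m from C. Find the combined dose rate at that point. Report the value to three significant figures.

14.2 mrem/h

Each source contributes Iᵢ·(dᵢ/rᵢ)²; contributions add.
A: 424 × (2.40/17.0)² = 8.451 mrem/h
B: 177 × (2.70/22.0)² = 2.666 mrem/h
C: 23.9 × (2.00/5.60)² = 3.048 mrem/h
Total = 8.451 + 2.666 + 3.048 = 14.17 mrem/h.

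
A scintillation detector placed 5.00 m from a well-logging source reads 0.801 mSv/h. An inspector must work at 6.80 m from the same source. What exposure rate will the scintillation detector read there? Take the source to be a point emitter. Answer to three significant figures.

0.433 mSv/h

Using I₁d₁² = I₂d₂², scaling from 5.00 m to 6.80 m:
0.801 × (5.00/6.80)² = 0.801 × 0.5407 = 0.4331 mSv/h.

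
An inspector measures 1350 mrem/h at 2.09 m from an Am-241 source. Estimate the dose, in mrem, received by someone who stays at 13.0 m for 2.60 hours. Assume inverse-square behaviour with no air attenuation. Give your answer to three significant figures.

90.7 mrem

Intensity scales as (d₁/d₂)², so rate at 13.0 m:
1350 × (2.09/13.0)² = 1350 × 0.02585 = 34.90 mrem/h.
Dose = rate × time = 34.90 mrem/h × 2.600 h = 90.74 mrem.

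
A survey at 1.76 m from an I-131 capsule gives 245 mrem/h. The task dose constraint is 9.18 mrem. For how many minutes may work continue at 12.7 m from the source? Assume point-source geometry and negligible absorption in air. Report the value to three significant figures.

Using I₁d₁² = I₂d₂², rate at 12.7 m:
245 × (1.76/12.7)² = 245 × 0.01921 = 4.706 mrem/h.
Stay time = 9.18 mrem ÷ 4.706 mrem/h = 1.951 h = 117.1 min.

117 min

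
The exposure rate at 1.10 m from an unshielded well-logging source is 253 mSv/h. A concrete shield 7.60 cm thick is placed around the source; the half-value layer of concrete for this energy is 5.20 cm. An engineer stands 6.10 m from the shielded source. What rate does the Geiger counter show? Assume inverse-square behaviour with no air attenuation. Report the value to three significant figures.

Distance alone: 253 × (1.10/6.10)² = 253 × 0.03252 = 8.228 mSv/h.
Shield: 7.60/5.20 = 1.462 half-value layers → attenuation 2^(−1.462) = 0.3630.
Combined: 8.228 × 0.3630 = 2.987 mSv/h.

2.99 mSv/h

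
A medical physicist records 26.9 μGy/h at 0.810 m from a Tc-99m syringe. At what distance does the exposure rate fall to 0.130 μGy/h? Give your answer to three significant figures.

By the inverse-square law, d₂ = d₁·√(I₁/I₂).
I₁/I₂ = 26.9/0.130 = 206.9, so d₂ = 0.810 × √206.9 = 11.65 m.

11.7 m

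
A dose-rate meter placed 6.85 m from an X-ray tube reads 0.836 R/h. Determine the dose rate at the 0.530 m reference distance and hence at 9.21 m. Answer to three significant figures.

Intensity scales as (d₁/d₂)², so
At 0.530 m: 0.836 × (6.85/0.530)² = 0.836 × 167.0 = 139.6 R/h
At 9.21 m: 139.6 × (0.530/9.21)² = 139.6 × 0.003312 = 0.4624 R/h.

140 R/h; 0.462 R/h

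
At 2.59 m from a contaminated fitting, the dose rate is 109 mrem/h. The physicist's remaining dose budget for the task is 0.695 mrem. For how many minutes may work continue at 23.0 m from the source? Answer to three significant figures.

30.2 min

Intensity scales as (d₁/d₂)², so rate at 23.0 m:
(2.59/23.0)² = 0.01268, so 109 × 0.01268 = 1.382 mrem/h.
Stay time = 0.695 mrem ÷ 1.382 mrem/h = 0.5029 h = 30.17 min.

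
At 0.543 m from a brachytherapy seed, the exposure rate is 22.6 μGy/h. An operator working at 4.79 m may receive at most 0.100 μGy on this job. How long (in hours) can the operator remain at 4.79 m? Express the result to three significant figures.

Using I₁d₁² = I₂d₂², rate at 4.79 m:
22.6 × (0.543/4.79)² = 22.6 × 0.01285 = 0.2904 μGy/h.
Stay time = 0.100 μGy ÷ 0.2904 μGy/h = 0.3444 h.

0.344 h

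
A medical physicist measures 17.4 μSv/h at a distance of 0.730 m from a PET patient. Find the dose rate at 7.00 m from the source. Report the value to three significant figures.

Intensity scales as (d₁/d₂)², so the rate at 7.00 m is
17.4 × (0.730/7.00)² = 17.4 × 0.01088 = 0.1893 μSv/h.

0.189 μSv/h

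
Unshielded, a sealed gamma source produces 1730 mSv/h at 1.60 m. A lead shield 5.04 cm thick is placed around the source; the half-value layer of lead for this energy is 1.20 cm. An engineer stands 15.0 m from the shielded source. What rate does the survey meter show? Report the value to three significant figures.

Distance alone: (1.60/15.0)² = 0.01138, so 1730 × 0.01138 = 19.69 mSv/h.
Shield: 5.04/1.20 = 4.200 half-value layers → attenuation 2^(−4.200) = 0.05441.
Combined: 19.69 × 0.05441 = 1.071 mSv/h.

1.07 mSv/h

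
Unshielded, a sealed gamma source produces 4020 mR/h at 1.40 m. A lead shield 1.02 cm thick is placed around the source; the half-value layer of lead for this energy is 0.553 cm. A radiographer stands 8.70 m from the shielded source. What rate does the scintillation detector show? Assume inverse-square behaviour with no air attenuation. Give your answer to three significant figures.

29.0 mR/h

Distance alone: (1.40/8.70)² = 0.02590, so 4020 × 0.02590 = 104.1 mR/h.
Shield: 1.02/0.553 = 1.844 half-value layers → attenuation 2^(−1.844) = 0.2785.
Combined: 104.1 × 0.2785 = 28.99 mR/h.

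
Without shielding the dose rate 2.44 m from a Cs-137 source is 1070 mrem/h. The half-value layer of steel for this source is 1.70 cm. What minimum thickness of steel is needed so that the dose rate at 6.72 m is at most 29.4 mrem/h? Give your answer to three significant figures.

3.85 cm

At 6.72 m, distance alone gives (2.44/6.72)² = 0.1318, so 1070 × 0.1318 = 141.0 mrem/h.
Further attenuation needed: 141.0/29.4 = 4.796.
n = log₂(4.796) = 2.262 half-value layers.
Thickness = 2.262 × 1.70 cm = 3.845 cm.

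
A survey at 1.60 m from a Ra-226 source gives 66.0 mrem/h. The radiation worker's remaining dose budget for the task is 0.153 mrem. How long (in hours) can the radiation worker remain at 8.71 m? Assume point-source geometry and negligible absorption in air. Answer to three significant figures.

Using I₁d₁² = I₂d₂², rate at 8.71 m:
(1.60/8.71)² = 0.03374, so 66.0 × 0.03374 = 2.227 mrem/h.
Stay time = 0.153 mrem ÷ 2.227 mrem/h = 0.06870 h.

0.0687 h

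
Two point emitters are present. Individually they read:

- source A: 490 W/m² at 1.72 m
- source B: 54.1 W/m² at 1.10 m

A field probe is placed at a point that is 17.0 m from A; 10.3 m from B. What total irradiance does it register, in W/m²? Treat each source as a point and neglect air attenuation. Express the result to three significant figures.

Each source contributes Iᵢ·(dᵢ/rᵢ)²; contributions add.
A: 490 × (1.72/17.0)² = 5.016 W/m²
B: 54.1 × (1.10/10.3)² = 0.6170 W/m²
Total = 5.016 + 0.6170 = 5.633 W/m².

5.63 W/m²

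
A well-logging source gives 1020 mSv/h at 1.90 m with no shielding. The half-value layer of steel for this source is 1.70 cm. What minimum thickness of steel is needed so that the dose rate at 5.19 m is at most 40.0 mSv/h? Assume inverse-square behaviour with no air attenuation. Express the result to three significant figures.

At 5.19 m, distance alone gives 1020 × (1.90/5.19)² = 1020 × 0.1340 = 136.7 mSv/h.
Further attenuation needed: 136.7/40.0 = 3.417.
n = log₂(3.417) = 1.773 half-value layers.
Thickness = 1.773 × 1.70 cm = 3.014 cm.

3.01 cm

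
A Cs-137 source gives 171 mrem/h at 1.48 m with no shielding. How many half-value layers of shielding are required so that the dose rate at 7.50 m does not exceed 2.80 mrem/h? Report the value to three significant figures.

1.25 half-value layers

At 7.50 m, distance alone gives 171 × (1.48/7.50)² = 171 × 0.03894 = 6.659 mrem/h.
Further attenuation needed: 6.659/2.80 = 2.378.
n = log₂(2.378) = 1.250 half-value layers.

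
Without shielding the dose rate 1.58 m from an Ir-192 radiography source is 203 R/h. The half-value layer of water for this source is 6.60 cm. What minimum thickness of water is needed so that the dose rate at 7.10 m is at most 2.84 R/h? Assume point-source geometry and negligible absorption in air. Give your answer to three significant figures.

12.0 cm

At 7.10 m, distance alone gives (1.58/7.10)² = 0.04952, so 203 × 0.04952 = 10.05 R/h.
Further attenuation needed: 10.05/2.84 = 3.539.
n = log₂(3.539) = 1.823 half-value layers.
Thickness = 1.823 × 6.60 cm = 12.03 cm.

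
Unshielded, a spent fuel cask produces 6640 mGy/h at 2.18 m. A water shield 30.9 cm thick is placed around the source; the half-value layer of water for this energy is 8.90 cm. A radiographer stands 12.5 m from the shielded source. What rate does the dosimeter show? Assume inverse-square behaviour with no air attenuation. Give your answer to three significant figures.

Distance alone: 6640 × (2.18/12.5)² = 6640 × 0.03042 = 202.0 mGy/h.
Shield: 30.9/8.90 = 3.472 half-value layers → attenuation 2^(−3.472) = 0.09012.
Combined: 202.0 × 0.09012 = 18.20 mGy/h.

18.2 mGy/h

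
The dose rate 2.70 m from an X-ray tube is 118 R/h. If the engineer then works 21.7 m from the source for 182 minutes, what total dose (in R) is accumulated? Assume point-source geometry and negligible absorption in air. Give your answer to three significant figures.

Since intensity falls as 1/r², rate at 21.7 m:
(2.70/21.7)² = 0.01548, so 118 × 0.01548 = 1.827 R/h.
Dose = rate × time = 1.827 R/h × 3.033 h = 5.541 R.

5.54 R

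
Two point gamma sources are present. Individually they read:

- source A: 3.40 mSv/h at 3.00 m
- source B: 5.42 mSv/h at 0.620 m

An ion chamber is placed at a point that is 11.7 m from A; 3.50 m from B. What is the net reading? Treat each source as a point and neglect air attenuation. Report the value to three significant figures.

By superposition, sum each source's inverse-square contribution:
A: 3.40 × (3.00/11.7)² = 0.2235 mSv/h
B: 5.42 × (0.620/3.50)² = 0.1701 mSv/h
Total = 0.2235 + 0.1701 = 0.3936 mSv/h.

0.394 mSv/h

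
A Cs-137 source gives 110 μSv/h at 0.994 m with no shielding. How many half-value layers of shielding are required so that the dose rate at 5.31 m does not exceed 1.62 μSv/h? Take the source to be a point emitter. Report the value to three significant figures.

1.25 half-value layers

At 5.31 m, distance alone gives (0.994/5.31)² = 0.03504, so 110 × 0.03504 = 3.854 μSv/h.
Further attenuation needed: 3.854/1.62 = 2.379.
n = log₂(2.379) = 1.250 half-value layers.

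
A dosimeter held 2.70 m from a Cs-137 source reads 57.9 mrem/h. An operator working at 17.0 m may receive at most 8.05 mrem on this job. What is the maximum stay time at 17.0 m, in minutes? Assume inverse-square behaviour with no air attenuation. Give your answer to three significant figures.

331 min

Using I₁d₁² = I₂d₂², rate at 17.0 m:
57.9 × (2.70/17.0)² = 57.9 × 0.02522 = 1.460 mrem/h.
Stay time = 8.05 mrem ÷ 1.460 mrem/h = 5.514 h = 330.8 min.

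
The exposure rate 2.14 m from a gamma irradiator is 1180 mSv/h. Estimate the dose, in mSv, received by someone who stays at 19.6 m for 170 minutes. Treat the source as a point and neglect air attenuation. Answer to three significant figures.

Applying the 1/r² law, rate at 19.6 m:
1180 × (2.14/19.6)² = 1180 × 0.01192 = 14.07 mSv/h.
Dose = rate × time = 14.07 mSv/h × 2.833 h = 39.86 mSv.

39.9 mSv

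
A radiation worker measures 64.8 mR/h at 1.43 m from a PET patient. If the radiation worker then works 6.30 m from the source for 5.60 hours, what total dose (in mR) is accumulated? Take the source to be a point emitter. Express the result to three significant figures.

Since intensity falls as 1/r², rate at 6.30 m:
64.8 × (1.43/6.30)² = 64.8 × 0.05152 = 3.338 mR/h.
Dose = rate × time = 3.338 mR/h × 5.600 h = 18.69 mR.

18.7 mR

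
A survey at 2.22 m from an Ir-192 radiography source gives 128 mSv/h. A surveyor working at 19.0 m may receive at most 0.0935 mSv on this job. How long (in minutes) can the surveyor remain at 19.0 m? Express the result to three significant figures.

Since intensity falls as 1/r², rate at 19.0 m:
(2.22/19.0)² = 0.01365, so 128 × 0.01365 = 1.747 mSv/h.
Stay time = 0.0935 mSv ÷ 1.747 mSv/h = 0.05352 h = 3.211 min.

3.21 min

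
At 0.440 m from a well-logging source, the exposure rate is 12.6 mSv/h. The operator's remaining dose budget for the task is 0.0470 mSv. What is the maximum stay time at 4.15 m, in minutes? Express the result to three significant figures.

Since intensity falls as 1/r², rate at 4.15 m:
(0.440/4.15)² = 0.01124, so 12.6 × 0.01124 = 0.1416 mSv/h.
Stay time = 0.0470 mSv ÷ 0.1416 mSv/h = 0.3319 h = 19.91 min.

19.9 min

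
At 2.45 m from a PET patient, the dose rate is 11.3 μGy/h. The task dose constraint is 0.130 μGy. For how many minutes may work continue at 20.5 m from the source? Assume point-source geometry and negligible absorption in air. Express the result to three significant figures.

Intensity scales as (d₁/d₂)², so rate at 20.5 m:
11.3 × (2.45/20.5)² = 11.3 × 0.01428 = 0.1614 μGy/h.
Stay time = 0.130 μGy ÷ 0.1614 μGy/h = 0.8055 h = 48.33 min.

48.3 min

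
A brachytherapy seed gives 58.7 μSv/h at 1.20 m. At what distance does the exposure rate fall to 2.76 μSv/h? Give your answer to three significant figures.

5.53 m

Intensity scales as (d₁/d₂)², so d₂ = d₁·√(I₁/I₂).
I₁/I₂ = 58.7/2.76 = 21.27, so d₂ = 1.20 × √21.27 = 5.534 m.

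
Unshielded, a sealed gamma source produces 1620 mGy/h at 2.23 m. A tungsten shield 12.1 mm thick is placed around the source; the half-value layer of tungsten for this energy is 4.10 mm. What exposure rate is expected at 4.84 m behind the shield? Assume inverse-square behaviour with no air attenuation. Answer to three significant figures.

44.5 mGy/h

Distance alone: 1620 × (2.23/4.84)² = 1620 × 0.2123 = 343.9 mGy/h.
Shield: 12.1/4.10 = 2.951 half-value layers → attenuation 2^(−2.951) = 0.1293.
Combined: 343.9 × 0.1293 = 44.47 mGy/h.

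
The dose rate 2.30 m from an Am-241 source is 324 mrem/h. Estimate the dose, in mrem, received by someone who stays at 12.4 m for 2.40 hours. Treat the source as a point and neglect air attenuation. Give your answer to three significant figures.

Since intensity falls as 1/r², rate at 12.4 m:
324 × (2.30/12.4)² = 324 × 0.03440 = 11.15 mrem/h.
Dose = rate × time = 11.15 mrem/h × 2.400 h = 26.76 mrem.

26.8 mrem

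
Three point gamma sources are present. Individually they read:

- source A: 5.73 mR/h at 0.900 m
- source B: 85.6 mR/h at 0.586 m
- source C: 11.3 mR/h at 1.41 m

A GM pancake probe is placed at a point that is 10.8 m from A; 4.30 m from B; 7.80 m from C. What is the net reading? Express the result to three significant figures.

2.00 mR/h

By superposition, sum each source's inverse-square contribution:
A: 5.73 × (0.900/10.8)² = 0.03979 mR/h
B: 85.6 × (0.586/4.30)² = 1.590 mR/h
C: 11.3 × (1.41/7.80)² = 0.3693 mR/h
Total = 0.03979 + 1.590 + 0.3693 = 1.999 mR/h.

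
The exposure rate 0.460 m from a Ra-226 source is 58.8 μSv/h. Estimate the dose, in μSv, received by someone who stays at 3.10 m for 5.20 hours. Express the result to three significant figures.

6.73 μSv

Applying the 1/r² law, rate at 3.10 m:
(0.460/3.10)² = 0.02202, so 58.8 × 0.02202 = 1.295 μSv/h.
Dose = rate × time = 1.295 μSv/h × 5.200 h = 6.734 μSv.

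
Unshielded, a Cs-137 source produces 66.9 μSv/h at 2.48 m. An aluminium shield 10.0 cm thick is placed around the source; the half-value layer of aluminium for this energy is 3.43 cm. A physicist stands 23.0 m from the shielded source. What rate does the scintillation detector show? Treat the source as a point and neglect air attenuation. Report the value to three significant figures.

Distance alone: 66.9 × (2.48/23.0)² = 66.9 × 0.01163 = 0.7780 μSv/h.
Shield: 10.0/3.43 = 2.915 half-value layers → attenuation 2^(−2.915) = 0.1326.
Combined: 0.7780 × 0.1326 = 0.1032 μSv/h.

0.103 μSv/h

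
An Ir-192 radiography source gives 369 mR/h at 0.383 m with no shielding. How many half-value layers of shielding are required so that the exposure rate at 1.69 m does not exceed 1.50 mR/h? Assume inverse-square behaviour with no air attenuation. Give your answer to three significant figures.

3.66 half-value layers

At 1.69 m, distance alone gives 369 × (0.383/1.69)² = 369 × 0.05136 = 18.95 mR/h.
Further attenuation needed: 18.95/1.50 = 12.63.
n = log₂(12.63) = 3.659 half-value layers.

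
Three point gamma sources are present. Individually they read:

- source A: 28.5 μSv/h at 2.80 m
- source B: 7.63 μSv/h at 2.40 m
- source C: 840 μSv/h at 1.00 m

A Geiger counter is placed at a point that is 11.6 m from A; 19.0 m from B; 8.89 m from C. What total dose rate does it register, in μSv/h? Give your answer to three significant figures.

12.4 μSv/h

By superposition, sum each source's inverse-square contribution:
A: 28.5 × (2.80/11.6)² = 1.661 μSv/h
B: 7.63 × (2.40/19.0)² = 0.1217 μSv/h
C: 840 × (1.00/8.89)² = 10.63 μSv/h
Total = 1.661 + 0.1217 + 10.63 = 12.41 μSv/h.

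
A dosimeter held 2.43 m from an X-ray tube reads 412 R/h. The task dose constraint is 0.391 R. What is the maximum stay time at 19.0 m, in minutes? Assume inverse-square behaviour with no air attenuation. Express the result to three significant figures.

Since intensity falls as 1/r², rate at 19.0 m:
(2.43/19.0)² = 0.01636, so 412 × 0.01636 = 6.740 R/h.
Stay time = 0.391 R ÷ 6.740 R/h = 0.05801 h = 3.481 min.

3.48 min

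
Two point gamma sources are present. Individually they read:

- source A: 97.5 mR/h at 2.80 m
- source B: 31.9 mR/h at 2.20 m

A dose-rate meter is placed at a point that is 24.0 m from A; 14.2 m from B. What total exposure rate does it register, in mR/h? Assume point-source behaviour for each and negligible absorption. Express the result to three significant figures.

2.09 mR/h

Each source contributes Iᵢ·(dᵢ/rᵢ)²; contributions add.
A: 97.5 × (2.80/24.0)² = 1.327 mR/h
B: 31.9 × (2.20/14.2)² = 0.7657 mR/h
Total = 1.327 + 0.7657 = 2.093 mR/h.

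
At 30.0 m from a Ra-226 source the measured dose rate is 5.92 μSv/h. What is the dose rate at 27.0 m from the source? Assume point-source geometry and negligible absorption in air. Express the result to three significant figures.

Since intensity falls as 1/r², scaling from 30.0 m to 27.0 m:
(30.0/27.0)² = 1.235, so 5.92 × 1.235 = 7.311 μSv/h.

7.31 μSv/h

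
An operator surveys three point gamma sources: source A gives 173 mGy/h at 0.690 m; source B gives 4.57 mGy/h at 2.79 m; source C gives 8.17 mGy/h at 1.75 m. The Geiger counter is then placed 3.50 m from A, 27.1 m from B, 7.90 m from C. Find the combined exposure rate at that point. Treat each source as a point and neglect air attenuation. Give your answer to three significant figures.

7.17 mGy/h

By superposition, sum each source's inverse-square contribution:
A: 173 × (0.690/3.50)² = 6.724 mGy/h
B: 4.57 × (2.79/27.1)² = 0.04844 mGy/h
C: 8.17 × (1.75/7.90)² = 0.4009 mGy/h
Total = 6.724 + 0.04844 + 0.4009 = 7.173 mGy/h.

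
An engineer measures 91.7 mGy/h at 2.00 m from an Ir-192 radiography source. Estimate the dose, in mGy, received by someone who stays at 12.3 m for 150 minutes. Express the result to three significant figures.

6.06 mGy

Using I₁d₁² = I₂d₂², rate at 12.3 m:
(2.00/12.3)² = 0.02644, so 91.7 × 0.02644 = 2.425 mGy/h.
Dose = rate × time = 2.425 mGy/h × 2.500 h = 6.062 mGy.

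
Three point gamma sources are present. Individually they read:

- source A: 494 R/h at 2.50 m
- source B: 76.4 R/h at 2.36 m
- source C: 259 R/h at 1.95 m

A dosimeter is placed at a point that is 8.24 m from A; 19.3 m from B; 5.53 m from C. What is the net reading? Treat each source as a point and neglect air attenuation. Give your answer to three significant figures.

78.8 R/h

By superposition, sum each source's inverse-square contribution:
A: 494 × (2.50/8.24)² = 45.47 R/h
B: 76.4 × (2.36/19.3)² = 1.142 R/h
C: 259 × (1.95/5.53)² = 32.20 R/h
Total = 45.47 + 1.142 + 32.20 = 78.81 R/h.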